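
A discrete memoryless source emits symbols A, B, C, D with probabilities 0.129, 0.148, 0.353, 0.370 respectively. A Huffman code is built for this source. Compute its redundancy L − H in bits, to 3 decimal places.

Entropy H = −Σ p log₂ p ≈ 1.8501 bits.
Huffman merges: 129/1000+37/250→277/1000; 277/1000+353/1000→63/100; 37/100+63/100→1. L = 1907/1000 ≈ 1.9070.
L − H = 1.9070 − 1.8501 = 0.057 bits.

0.057 bits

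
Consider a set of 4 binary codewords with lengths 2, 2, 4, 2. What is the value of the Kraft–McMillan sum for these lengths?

With common denominator 2^4 = 16: Σ 2^(−ℓᵢ) = 4/16 + 4/16 + 1/16 + 4/16 = 13/16 = 0.8125.

0.8125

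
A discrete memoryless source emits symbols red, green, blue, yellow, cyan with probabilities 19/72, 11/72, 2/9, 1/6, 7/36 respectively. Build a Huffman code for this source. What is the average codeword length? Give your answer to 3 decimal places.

2.319 bits/symbol

Repeatedly combine the two least-probable nodes; the expected code length is the sum of the merged weights.
merge 11/72 + 1/6 → 23/72
merge 7/36 + 2/9 → 5/12
merge 19/72 + 23/72 → 7/12
merge 5/12 + 7/12 → 1
L = 23/72 + 5/12 + 7/12 + 1 = 167/72 ≈ 2.319 bits/symbol.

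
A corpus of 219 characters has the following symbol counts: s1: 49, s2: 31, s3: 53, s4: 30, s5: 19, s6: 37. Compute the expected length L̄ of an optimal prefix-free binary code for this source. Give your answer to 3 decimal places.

Probabilities are the counts divided by 219.
Repeatedly combine the two least-probable nodes; the expected code length is the sum of the merged weights.
merge 19/219 + 10/73 → 49/219
merge 31/219 + 37/219 → 68/219
merge 49/219 + 49/219 → 98/219
merge 53/219 + 68/219 → 121/219
merge 98/219 + 121/219 → 1
L = 49/219 + 68/219 + 98/219 + 121/219 + 1 = 185/73 ≈ 2.534 bits/symbol.

2.534 bits/symbol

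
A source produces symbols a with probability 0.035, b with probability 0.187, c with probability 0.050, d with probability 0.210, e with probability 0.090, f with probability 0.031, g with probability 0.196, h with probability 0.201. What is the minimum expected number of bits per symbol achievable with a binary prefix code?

Repeatedly combine the two least-probable nodes; the expected code length is the sum of the merged weights.
merge 31/1000 + 7/200 → 33/500
merge 1/20 + 33/500 → 29/250
merge 9/100 + 29/250 → 103/500
merge 187/1000 + 49/250 → 383/1000
merge 201/1000 + 103/500 → 407/1000
merge 21/100 + 383/1000 → 593/1000
merge 407/1000 + 593/1000 → 1
L = 33/500 + 29/250 + 103/500 + 383/1000 + 407/1000 + 593/1000 + 1 = 2771/1000 = 2.771 bits/symbol.

2.771 bits/symbol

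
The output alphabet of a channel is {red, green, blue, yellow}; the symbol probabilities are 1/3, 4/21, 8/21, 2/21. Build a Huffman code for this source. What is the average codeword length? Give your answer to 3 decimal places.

Repeatedly combine the two least-probable nodes; the expected code length is the sum of the merged weights.
merge 2/21 + 4/21 → 2/7
merge 2/7 + 1/3 → 13/21
merge 8/21 + 13/21 → 1
L = 2/7 + 13/21 + 1 = 40/21 ≈ 1.905 bits/symbol.

1.905 bits/symbol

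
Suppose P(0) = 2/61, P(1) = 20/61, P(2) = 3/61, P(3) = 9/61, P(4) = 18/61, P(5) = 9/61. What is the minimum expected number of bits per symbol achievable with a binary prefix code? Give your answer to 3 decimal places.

Repeatedly combine the two least-probable nodes; the expected code length is the sum of the merged weights.
merge 2/61 + 3/61 → 5/61
merge 5/61 + 9/61 → 14/61
merge 9/61 + 14/61 → 23/61
merge 18/61 + 20/61 → 38/61
merge 23/61 + 38/61 → 1
L = 5/61 + 14/61 + 23/61 + 38/61 + 1 = 141/61 ≈ 2.311 bits/symbol.

2.311 bits/symbol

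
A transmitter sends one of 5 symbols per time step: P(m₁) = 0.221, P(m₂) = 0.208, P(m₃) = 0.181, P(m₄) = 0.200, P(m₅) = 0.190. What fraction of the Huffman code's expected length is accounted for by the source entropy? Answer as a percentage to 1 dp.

Entropy H = −Σ p log₂ p ≈ 2.3185 bits.
Huffman merges: 181/1000+19/100→371/1000; 1/5+26/125→51/125; 221/1000+371/1000→74/125; 51/125+74/125→1. L = 2371/1000 ≈ 2.3710.
Efficiency = H/L = 2.3185/2.3710 = 97.8%.

97.8%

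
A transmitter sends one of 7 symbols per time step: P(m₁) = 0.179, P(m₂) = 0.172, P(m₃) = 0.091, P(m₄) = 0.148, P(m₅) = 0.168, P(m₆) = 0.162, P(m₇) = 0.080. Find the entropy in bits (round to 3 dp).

2.753 bits

H = −Σ pᵢ log₂ pᵢ.
−0.179·log₂(0.179) = 0.4443
−0.172·log₂(0.172) = 0.4368
−0.091·log₂(0.091) = 0.3147
−0.148·log₂(0.148) = 0.4079
−0.168·log₂(0.168) = 0.4323
−0.162·log₂(0.162) = 0.4254
−0.080·log₂(0.080) = 0.2915
Sum ≈ 2.7529 → 2.753 bits.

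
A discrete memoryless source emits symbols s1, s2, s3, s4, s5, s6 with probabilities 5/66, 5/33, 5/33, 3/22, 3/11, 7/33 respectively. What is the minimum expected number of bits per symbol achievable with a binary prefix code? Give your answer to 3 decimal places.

2.515 bits/symbol

Repeatedly combine the two least-probable nodes; the expected code length is the sum of the merged weights.
merge 5/66 + 3/22 → 7/33
merge 5/33 + 5/33 → 10/33
merge 7/33 + 7/33 → 14/33
merge 3/11 + 10/33 → 19/33
merge 14/33 + 19/33 → 1
L = 7/33 + 10/33 + 14/33 + 19/33 + 1 = 83/33 ≈ 2.515 bits/symbol.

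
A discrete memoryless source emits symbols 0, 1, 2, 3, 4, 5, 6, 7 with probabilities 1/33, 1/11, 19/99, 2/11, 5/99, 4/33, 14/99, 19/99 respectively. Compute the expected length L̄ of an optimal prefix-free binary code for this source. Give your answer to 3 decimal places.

2.869 bits/symbol

Repeatedly combine the two least-probable nodes; the expected code length is the sum of the merged weights.
merge 1/33 + 5/99 → 8/99
merge 8/99 + 1/11 → 17/99
merge 4/33 + 14/99 → 26/99
merge 17/99 + 2/11 → 35/99
merge 19/99 + 19/99 → 38/99
merge 26/99 + 35/99 → 61/99
merge 38/99 + 61/99 → 1
L = 8/99 + 17/99 + 26/99 + 35/99 + 38/99 + 61/99 + 1 = 284/99 ≈ 2.869 bits/symbol.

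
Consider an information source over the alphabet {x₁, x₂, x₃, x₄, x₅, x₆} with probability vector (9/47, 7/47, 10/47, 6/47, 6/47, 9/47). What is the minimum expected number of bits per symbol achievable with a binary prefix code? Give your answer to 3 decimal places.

2.596 bits/symbol

Repeatedly combine the two least-probable nodes; the expected code length is the sum of the merged weights.
merge 6/47 + 6/47 → 12/47
merge 7/47 + 9/47 → 16/47
merge 9/47 + 10/47 → 19/47
merge 12/47 + 16/47 → 28/47
merge 19/47 + 28/47 → 1
L = 12/47 + 16/47 + 19/47 + 28/47 + 1 = 122/47 ≈ 2.596 bits/symbol.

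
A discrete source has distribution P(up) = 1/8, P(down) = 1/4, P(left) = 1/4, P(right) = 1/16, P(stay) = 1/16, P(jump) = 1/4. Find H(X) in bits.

2.375 bits

Each probability is a power of 1/2, so log₂(1/p) is an integer.
H = Σ p·log₂(1/p) = 1/8·3 + 1/4·2 + 1/4·2 + 1/16·4 + 1/16·4 + 1/4·2 = 2.375 bits.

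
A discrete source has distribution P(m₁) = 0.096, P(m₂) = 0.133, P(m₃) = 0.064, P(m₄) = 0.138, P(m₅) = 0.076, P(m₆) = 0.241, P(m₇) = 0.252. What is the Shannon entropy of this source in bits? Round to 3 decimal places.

2.638 bits

H = −Σ pᵢ log₂ pᵢ.
−0.096·log₂(0.096) = 0.3246
−0.133·log₂(0.133) = 0.3871
−0.064·log₂(0.064) = 0.2538
−0.138·log₂(0.138) = 0.3943
−0.076·log₂(0.076) = 0.2826
−0.241·log₂(0.241) = 0.4947
−0.252·log₂(0.252) = 0.5011
Sum ≈ 2.6382 → 2.638 bits.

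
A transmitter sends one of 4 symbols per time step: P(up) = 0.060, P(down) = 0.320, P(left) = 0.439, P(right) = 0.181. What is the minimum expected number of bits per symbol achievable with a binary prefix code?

1.802 bits/symbol

Repeatedly combine the two least-probable nodes; the expected code length is the sum of the merged weights.
merge 3/50 + 181/1000 → 241/1000
merge 241/1000 + 8/25 → 561/1000
merge 439/1000 + 561/1000 → 1
L = 241/1000 + 561/1000 + 1 = 901/500 = 1.802 bits/symbol.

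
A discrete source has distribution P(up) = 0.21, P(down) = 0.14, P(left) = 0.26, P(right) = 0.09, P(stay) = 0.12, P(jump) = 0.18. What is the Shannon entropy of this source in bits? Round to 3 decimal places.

2.500 bits

H = −Σ pᵢ log₂ pᵢ.
−0.21·log₂(0.21) = 0.4728
−0.14·log₂(0.14) = 0.3971
−0.26·log₂(0.26) = 0.5053
−0.09·log₂(0.09) = 0.3127
−0.12·log₂(0.12) = 0.3671
−0.18·log₂(0.18) = 0.4453
Sum ≈ 2.5003 → 2.500 bits.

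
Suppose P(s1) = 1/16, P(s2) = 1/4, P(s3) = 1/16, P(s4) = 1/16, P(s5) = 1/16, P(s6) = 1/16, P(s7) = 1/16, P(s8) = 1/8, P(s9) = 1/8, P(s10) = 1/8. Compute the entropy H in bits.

Each probability is a power of 1/2, so log₂(1/p) is an integer.
H = Σ p·log₂(1/p) = 1/16·4 + 1/4·2 + 1/16·4 + 1/16·4 + 1/16·4 + 1/16·4 + 1/16·4 + 1/8·3 + 1/8·3 + 1/8·3 = 3.125 bits.

3.125 bits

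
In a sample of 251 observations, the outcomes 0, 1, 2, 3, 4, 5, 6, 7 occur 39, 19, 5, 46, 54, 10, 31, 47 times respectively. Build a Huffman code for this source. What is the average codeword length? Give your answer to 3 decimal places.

2.793 bits/symbol

Probabilities are the counts divided by 251.
Repeatedly combine the two least-probable nodes; the expected code length is the sum of the merged weights.
merge 5/251 + 10/251 → 15/251
merge 15/251 + 19/251 → 34/251
merge 31/251 + 34/251 → 65/251
merge 39/251 + 46/251 → 85/251
merge 47/251 + 54/251 → 101/251
merge 65/251 + 85/251 → 150/251
merge 101/251 + 150/251 → 1
L = 15/251 + 34/251 + 65/251 + 85/251 + 101/251 + 150/251 + 1 = 701/251 ≈ 2.793 bits/symbol.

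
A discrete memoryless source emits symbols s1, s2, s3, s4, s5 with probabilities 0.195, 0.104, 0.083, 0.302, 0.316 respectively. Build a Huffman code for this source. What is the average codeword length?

Repeatedly combine the two least-probable nodes; the expected code length is the sum of the merged weights.
merge 83/1000 + 13/125 → 187/1000
merge 187/1000 + 39/200 → 191/500
merge 151/500 + 79/250 → 309/500
merge 191/500 + 309/500 → 1
L = 187/1000 + 191/500 + 309/500 + 1 = 2187/1000 = 2.187 bits/symbol.

2.187 bits/symbol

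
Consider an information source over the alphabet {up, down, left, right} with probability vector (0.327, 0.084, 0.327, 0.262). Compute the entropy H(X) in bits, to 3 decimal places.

H = −Σ pᵢ log₂ pᵢ.
−0.327·log₂(0.327) = 0.5273
−0.084·log₂(0.084) = 0.3002
−0.327·log₂(0.327) = 0.5273
−0.262·log₂(0.262) = 0.5063
Sum ≈ 1.8611 → 1.861 bits.

1.861 bits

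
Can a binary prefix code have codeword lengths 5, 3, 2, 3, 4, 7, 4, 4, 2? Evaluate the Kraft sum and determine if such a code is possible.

With common denominator 2^7 = 128: Σ 2^(−ℓᵢ) = 4/128 + 16/128 + 32/128 + 16/128 + 8/128 + 1/128 + 8/128 + 8/128 + 32/128 = 125/128 = 0.9765625.
Kraft's inequality requires Σ ≤ 1; here Σ = 0.9765625 ≤ 1, so such a prefix code exists.

0.9765625; yes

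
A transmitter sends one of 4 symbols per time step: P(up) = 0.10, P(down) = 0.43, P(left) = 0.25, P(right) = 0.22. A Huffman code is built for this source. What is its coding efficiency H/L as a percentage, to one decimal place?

Entropy H = −Σ p log₂ p ≈ 1.8363 bits.
Huffman merges: 1/10+11/50→8/25; 1/4+8/25→57/100; 43/100+57/100→1. L = 189/100 ≈ 1.8900.
Efficiency = H/L = 1.8363/1.8900 = 97.2%.

97.2%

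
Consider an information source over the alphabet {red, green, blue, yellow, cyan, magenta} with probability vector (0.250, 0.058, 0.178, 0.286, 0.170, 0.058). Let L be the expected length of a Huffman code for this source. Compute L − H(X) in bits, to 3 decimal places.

Entropy H = −Σ p log₂ p ≈ 2.3708 bits.
Huffman merges: 29/500+29/500→29/250; 29/250+17/100→143/500; 89/500+1/4→107/250; 143/500+143/500→143/250; 107/250+143/250→1. L = 1201/500 ≈ 2.4020.
L − H = 2.4020 − 2.3708 = 0.031 bits.

0.031 bits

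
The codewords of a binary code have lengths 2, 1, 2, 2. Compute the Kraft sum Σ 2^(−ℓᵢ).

With common denominator 2^2 = 4: Σ 2^(−ℓᵢ) = 1/4 + 2/4 + 1/4 + 1/4 = 5/4 = 1.25.

1.25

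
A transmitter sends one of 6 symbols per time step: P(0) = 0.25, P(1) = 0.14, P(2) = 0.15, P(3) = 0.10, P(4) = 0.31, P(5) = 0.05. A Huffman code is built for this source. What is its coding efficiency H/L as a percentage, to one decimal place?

Entropy H = −Σ p log₂ p ≈ 2.3797 bits.
Huffman merges: 1/20+1/10→3/20; 7/50+3/20→29/100; 3/20+1/4→2/5; 29/100+31/100→3/5; 2/5+3/5→1. L = 61/25 ≈ 2.4400.
Efficiency = H/L = 2.3797/2.4400 = 97.5%.

97.5%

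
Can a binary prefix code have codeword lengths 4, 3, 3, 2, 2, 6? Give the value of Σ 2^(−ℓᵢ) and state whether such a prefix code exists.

With common denominator 2^6 = 64: Σ 2^(−ℓᵢ) = 4/64 + 8/64 + 8/64 + 16/64 + 16/64 + 1/64 = 53/64 = 0.828125.
Kraft's inequality requires Σ ≤ 1; here Σ = 0.828125 ≤ 1, so such a prefix code exists.

0.828125; yes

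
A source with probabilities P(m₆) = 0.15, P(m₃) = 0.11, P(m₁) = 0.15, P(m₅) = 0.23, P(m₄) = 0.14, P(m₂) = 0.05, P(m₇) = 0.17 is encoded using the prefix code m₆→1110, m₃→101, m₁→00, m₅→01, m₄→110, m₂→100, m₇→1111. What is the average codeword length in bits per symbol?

L̄ = Σ pᵢ·ℓᵢ = 0.15·4 + 0.11·3 + 0.15·2 + 0.23·2 + 0.14·3 + 0.05·3 + 0.17·4 = 2.94 bits/symbol.

2.94 bits/symbol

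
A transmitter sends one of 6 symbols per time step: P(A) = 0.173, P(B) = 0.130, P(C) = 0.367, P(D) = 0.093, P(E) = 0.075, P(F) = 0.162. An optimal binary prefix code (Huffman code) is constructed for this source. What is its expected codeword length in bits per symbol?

Repeatedly combine the two least-probable nodes; the expected code length is the sum of the merged weights.
merge 3/40 + 93/1000 → 21/125
merge 13/100 + 81/500 → 73/250
merge 21/125 + 173/1000 → 341/1000
merge 73/250 + 341/1000 → 633/1000
merge 367/1000 + 633/1000 → 1
L = 21/125 + 73/250 + 341/1000 + 633/1000 + 1 = 1217/500 = 2.434 bits/symbol.

2.434 bits/symbol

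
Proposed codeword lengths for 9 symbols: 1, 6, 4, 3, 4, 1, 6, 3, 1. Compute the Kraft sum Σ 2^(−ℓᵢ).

With common denominator 2^6 = 64: Σ 2^(−ℓᵢ) = 32/64 + 1/64 + 4/64 + 8/64 + 4/64 + 32/64 + 1/64 + 8/64 + 32/64 = 122/64 = 1.90625.

1.90625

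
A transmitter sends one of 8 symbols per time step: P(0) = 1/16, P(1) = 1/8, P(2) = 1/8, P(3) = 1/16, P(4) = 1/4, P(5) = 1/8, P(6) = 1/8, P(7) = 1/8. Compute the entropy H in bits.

2.875 bits

Each probability is a power of 1/2, so log₂(1/p) is an integer.
H = Σ p·log₂(1/p) = 1/16·4 + 1/8·3 + 1/8·3 + 1/16·4 + 1/4·2 + 1/8·3 + 1/8·3 + 1/8·3 = 2.875 bits.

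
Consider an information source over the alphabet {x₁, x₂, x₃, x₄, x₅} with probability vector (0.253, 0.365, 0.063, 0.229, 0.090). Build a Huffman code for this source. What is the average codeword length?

Repeatedly combine the two least-probable nodes; the expected code length is the sum of the merged weights.
merge 63/1000 + 9/100 → 153/1000
merge 153/1000 + 229/1000 → 191/500
merge 253/1000 + 73/200 → 309/500
merge 191/500 + 309/500 → 1
L = 153/1000 + 191/500 + 309/500 + 1 = 2153/1000 = 2.153 bits/symbol.

2.153 bits/symbol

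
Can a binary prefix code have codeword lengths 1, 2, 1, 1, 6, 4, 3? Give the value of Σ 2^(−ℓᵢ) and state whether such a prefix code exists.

1.953125; no

With common denominator 2^6 = 64: Σ 2^(−ℓᵢ) = 32/64 + 16/64 + 32/64 + 32/64 + 1/64 + 4/64 + 8/64 = 125/64 = 1.953125.
Kraft's inequality requires Σ ≤ 1; here Σ = 1.953125 > 1, so no such prefix code exists.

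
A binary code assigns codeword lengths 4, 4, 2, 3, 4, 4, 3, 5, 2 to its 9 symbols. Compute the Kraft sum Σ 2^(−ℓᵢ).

With common denominator 2^5 = 32: Σ 2^(−ℓᵢ) = 2/32 + 2/32 + 8/32 + 4/32 + 2/32 + 2/32 + 4/32 + 1/32 + 8/32 = 33/32 = 1.03125.

1.03125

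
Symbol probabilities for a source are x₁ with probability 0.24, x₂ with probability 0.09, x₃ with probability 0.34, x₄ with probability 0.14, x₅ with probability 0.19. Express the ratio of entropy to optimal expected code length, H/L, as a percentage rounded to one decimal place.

98.1%

Entropy H = −Σ p log₂ p ≈ 2.1883 bits.
Huffman merges: 9/100+7/50→23/100; 19/100+23/100→21/50; 6/25+17/50→29/50; 21/50+29/50→1. L = 223/100 ≈ 2.2300.
Efficiency = H/L = 2.1883/2.2300 = 98.1%.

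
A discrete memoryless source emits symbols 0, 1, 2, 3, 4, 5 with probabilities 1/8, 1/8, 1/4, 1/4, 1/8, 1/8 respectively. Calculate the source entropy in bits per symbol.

Each probability is a power of 1/2, so log₂(1/p) is an integer.
H = Σ p·log₂(1/p) = 1/8·3 + 1/8·3 + 1/4·2 + 1/4·2 + 1/8·3 + 1/8·3 = 2.5 bits.

2.5 bits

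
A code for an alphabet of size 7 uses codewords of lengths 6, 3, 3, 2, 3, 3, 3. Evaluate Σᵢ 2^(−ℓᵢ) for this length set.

0.890625

With common denominator 2^6 = 64: Σ 2^(−ℓᵢ) = 1/64 + 8/64 + 8/64 + 16/64 + 8/64 + 8/64 + 8/64 = 57/64 = 0.890625.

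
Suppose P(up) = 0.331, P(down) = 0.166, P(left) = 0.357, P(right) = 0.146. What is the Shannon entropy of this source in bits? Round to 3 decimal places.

1.894 bits

H = −Σ pᵢ log₂ pᵢ.
−0.331·log₂(0.331) = 0.5280
−0.166·log₂(0.166) = 0.4301
−0.357·log₂(0.357) = 0.5305
−0.146·log₂(0.146) = 0.4053
Sum ≈ 1.8938 → 1.894 bits.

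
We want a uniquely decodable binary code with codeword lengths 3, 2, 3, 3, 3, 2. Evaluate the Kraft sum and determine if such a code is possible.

With common denominator 2^3 = 8: Σ 2^(−ℓᵢ) = 1/8 + 2/8 + 1/8 + 1/8 + 1/8 + 2/8 = 8/8 = 1.
Kraft's inequality requires Σ ≤ 1; here Σ = 1 ≤ 1, so such a prefix code exists.

1; yes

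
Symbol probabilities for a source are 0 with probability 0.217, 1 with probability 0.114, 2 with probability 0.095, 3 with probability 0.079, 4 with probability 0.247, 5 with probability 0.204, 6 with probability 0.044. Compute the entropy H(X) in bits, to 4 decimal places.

H = −Σ pᵢ log₂ pᵢ.
−0.217·log₂(0.217) = 0.4783
−0.114·log₂(0.114) = 0.3571
−0.095·log₂(0.095) = 0.3226
−0.079·log₂(0.079) = 0.2893
−0.247·log₂(0.247) = 0.4983
−0.204·log₂(0.204) = 0.4678
−0.044·log₂(0.044) = 0.1983
Sum ≈ 2.6118 → 2.6118 bits.

2.6118 bits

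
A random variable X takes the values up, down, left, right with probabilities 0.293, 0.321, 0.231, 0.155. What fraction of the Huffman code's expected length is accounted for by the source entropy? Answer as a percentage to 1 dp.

Entropy H = −Σ p log₂ p ≈ 1.9504 bits.
Huffman merges: 31/200+231/1000→193/500; 293/1000+321/1000→307/500; 193/500+307/500→1. L = 2 ≈ 2.0000.
Efficiency = H/L = 1.9504/2.0000 = 97.5%.

97.5%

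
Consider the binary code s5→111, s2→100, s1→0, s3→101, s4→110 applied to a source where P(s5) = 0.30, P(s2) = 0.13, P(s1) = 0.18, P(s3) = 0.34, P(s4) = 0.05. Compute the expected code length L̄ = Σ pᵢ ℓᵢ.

L̄ = Σ pᵢ·ℓᵢ = 0.30·3 + 0.13·3 + 0.18·1 + 0.34·3 + 0.05·3 = 2.64 bits/symbol.

2.64 bits/symbol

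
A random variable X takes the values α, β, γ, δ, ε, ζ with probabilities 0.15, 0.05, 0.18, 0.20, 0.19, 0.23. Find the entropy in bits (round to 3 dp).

2.479 bits

H = −Σ pᵢ log₂ pᵢ.
−0.15·log₂(0.15) = 0.4105
−0.05·log₂(0.05) = 0.2161
−0.18·log₂(0.18) = 0.4453
−0.20·log₂(0.20) = 0.4644
−0.19·log₂(0.19) = 0.4552
−0.23·log₂(0.23) = 0.4877
Sum ≈ 2.4792 → 2.479 bits.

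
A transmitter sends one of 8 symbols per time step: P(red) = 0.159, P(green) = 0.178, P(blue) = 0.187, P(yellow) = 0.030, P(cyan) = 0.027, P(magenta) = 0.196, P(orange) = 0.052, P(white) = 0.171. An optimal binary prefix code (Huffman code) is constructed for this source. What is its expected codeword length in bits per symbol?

Repeatedly combine the two least-probable nodes; the expected code length is the sum of the merged weights.
merge 27/1000 + 3/100 → 57/1000
merge 13/250 + 57/1000 → 109/1000
merge 109/1000 + 159/1000 → 67/250
merge 171/1000 + 89/500 → 349/1000
merge 187/1000 + 49/250 → 383/1000
merge 67/250 + 349/1000 → 617/1000
merge 383/1000 + 617/1000 → 1
L = 57/1000 + 109/1000 + 67/250 + 349/1000 + 383/1000 + 617/1000 + 1 = 2783/1000 = 2.783 bits/symbol.

2.783 bits/symbol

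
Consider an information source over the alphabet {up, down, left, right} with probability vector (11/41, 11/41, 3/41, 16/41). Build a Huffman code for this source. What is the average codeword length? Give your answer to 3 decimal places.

1.951 bits/symbol

Repeatedly combine the two least-probable nodes; the expected code length is the sum of the merged weights.
merge 3/41 + 11/41 → 14/41
merge 11/41 + 14/41 → 25/41
merge 16/41 + 25/41 → 1
L = 14/41 + 25/41 + 1 = 80/41 ≈ 1.951 bits/symbol.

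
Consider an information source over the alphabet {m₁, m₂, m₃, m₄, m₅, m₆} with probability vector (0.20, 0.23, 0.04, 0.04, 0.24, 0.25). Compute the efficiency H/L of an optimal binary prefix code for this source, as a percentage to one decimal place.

98.2%

Entropy H = −Σ p log₂ p ≈ 2.3177 bits.
Huffman merges: 1/25+1/25→2/25; 2/25+1/5→7/25; 23/100+6/25→47/100; 1/4+7/25→53/100; 47/100+53/100→1. L = 59/25 ≈ 2.3600.
Efficiency = H/L = 2.3177/2.3600 = 98.2%.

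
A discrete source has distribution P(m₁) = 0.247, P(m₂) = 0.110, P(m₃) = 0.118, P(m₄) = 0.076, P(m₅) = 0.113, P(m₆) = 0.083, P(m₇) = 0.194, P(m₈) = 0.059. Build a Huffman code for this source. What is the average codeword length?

2.887 bits/symbol

Repeatedly combine the two least-probable nodes; the expected code length is the sum of the merged weights.
merge 59/1000 + 19/250 → 27/200
merge 83/1000 + 11/100 → 193/1000
merge 113/1000 + 59/500 → 231/1000
merge 27/200 + 193/1000 → 41/125
merge 97/500 + 231/1000 → 17/40
merge 247/1000 + 41/125 → 23/40
merge 17/40 + 23/40 → 1
L = 27/200 + 193/1000 + 231/1000 + 41/125 + 17/40 + 23/40 + 1 = 2887/1000 = 2.887 bits/symbol.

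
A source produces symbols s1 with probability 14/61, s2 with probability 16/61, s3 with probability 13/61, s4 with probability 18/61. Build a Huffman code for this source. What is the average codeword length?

2 bits/symbol

Repeatedly combine the two least-probable nodes; the expected code length is the sum of the merged weights.
merge 13/61 + 14/61 → 27/61
merge 16/61 + 18/61 → 34/61
merge 27/61 + 34/61 → 1
L = 27/61 + 34/61 + 1 = 2 bits/symbol.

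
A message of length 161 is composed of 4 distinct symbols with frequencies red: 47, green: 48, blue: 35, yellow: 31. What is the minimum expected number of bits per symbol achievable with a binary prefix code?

Probabilities are the counts divided by 161.
Repeatedly combine the two least-probable nodes; the expected code length is the sum of the merged weights.
merge 31/161 + 5/23 → 66/161
merge 47/161 + 48/161 → 95/161
merge 66/161 + 95/161 → 1
L = 66/161 + 95/161 + 1 = 2 bits/symbol.

2 bits/symbol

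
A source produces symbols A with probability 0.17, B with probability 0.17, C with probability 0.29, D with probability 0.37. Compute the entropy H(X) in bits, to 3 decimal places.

1.918 bits

H = −Σ pᵢ log₂ pᵢ.
−0.17·log₂(0.17) = 0.4346
−0.17·log₂(0.17) = 0.4346
−0.29·log₂(0.29) = 0.5179
−0.37·log₂(0.37) = 0.5307
Sum ≈ 1.9178 → 1.918 bits.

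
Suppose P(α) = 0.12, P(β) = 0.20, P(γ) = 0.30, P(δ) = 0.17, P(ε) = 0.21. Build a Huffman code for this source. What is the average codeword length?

2.29 bits/symbol

Repeatedly combine the two least-probable nodes; the expected code length is the sum of the merged weights.
merge 3/25 + 17/100 → 29/100
merge 1/5 + 21/100 → 41/100
merge 29/100 + 3/10 → 59/100
merge 41/100 + 59/100 → 1
L = 29/100 + 41/100 + 59/100 + 1 = 229/100 = 2.29 bits/symbol.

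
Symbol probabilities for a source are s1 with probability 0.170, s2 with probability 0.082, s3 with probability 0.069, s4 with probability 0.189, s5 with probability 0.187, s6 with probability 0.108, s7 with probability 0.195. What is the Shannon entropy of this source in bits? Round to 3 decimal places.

H = −Σ pᵢ log₂ pᵢ.
−0.170·log₂(0.170) = 0.4346
−0.082·log₂(0.082) = 0.2959
−0.069·log₂(0.069) = 0.2662
−0.189·log₂(0.189) = 0.4543
−0.187·log₂(0.187) = 0.4523
−0.108·log₂(0.108) = 0.3468
−0.195·log₂(0.195) = 0.4599
Sum ≈ 2.7099 → 2.710 bits.

2.710 bits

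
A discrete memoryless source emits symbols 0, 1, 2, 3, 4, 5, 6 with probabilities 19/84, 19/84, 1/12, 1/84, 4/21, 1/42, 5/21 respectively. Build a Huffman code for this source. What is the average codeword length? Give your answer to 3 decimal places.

Repeatedly combine the two least-probable nodes; the expected code length is the sum of the merged weights.
merge 1/84 + 1/42 → 1/28
merge 1/28 + 1/12 → 5/42
merge 5/42 + 4/21 → 13/42
merge 19/84 + 19/84 → 19/42
merge 5/21 + 13/42 → 23/42
merge 19/42 + 23/42 → 1
L = 1/28 + 5/42 + 13/42 + 19/42 + 23/42 + 1 = 69/28 ≈ 2.464 bits/symbol.

2.464 bits/symbol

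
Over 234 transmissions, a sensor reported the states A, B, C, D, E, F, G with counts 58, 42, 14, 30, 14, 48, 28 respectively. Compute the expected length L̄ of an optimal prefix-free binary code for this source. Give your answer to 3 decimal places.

2.667 bits/symbol

Probabilities are the counts divided by 234.
Repeatedly combine the two least-probable nodes; the expected code length is the sum of the merged weights.
merge 7/117 + 7/117 → 14/117
merge 14/117 + 14/117 → 28/117
merge 5/39 + 7/39 → 4/13
merge 8/39 + 28/117 → 4/9
merge 29/117 + 4/13 → 5/9
merge 4/9 + 5/9 → 1
L = 14/117 + 28/117 + 4/13 + 4/9 + 5/9 + 1 = 8/3 ≈ 2.667 bits/symbol.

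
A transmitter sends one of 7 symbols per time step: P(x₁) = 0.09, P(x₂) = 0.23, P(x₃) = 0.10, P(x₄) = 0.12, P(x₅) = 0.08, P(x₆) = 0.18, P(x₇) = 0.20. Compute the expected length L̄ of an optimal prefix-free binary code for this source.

Repeatedly combine the two least-probable nodes; the expected code length is the sum of the merged weights.
merge 2/25 + 9/100 → 17/100
merge 1/10 + 3/25 → 11/50
merge 17/100 + 9/50 → 7/20
merge 1/5 + 11/50 → 21/50
merge 23/100 + 7/20 → 29/50
merge 21/50 + 29/50 → 1
L = 17/100 + 11/50 + 7/20 + 21/50 + 29/50 + 1 = 137/50 = 2.74 bits/symbol.

2.74 bits/symbol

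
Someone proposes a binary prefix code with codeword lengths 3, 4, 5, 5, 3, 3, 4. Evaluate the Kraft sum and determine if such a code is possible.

0.5625; yes

With common denominator 2^5 = 32: Σ 2^(−ℓᵢ) = 4/32 + 2/32 + 1/32 + 1/32 + 4/32 + 4/32 + 2/32 = 18/32 = 0.5625.
Kraft's inequality requires Σ ≤ 1; here Σ = 0.5625 ≤ 1, so such a prefix code exists.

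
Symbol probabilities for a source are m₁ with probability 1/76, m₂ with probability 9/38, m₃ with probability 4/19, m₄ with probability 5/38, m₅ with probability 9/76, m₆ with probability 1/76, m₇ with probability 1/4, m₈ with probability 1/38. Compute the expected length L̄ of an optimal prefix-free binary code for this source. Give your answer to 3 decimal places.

2.553 bits/symbol

Repeatedly combine the two least-probable nodes; the expected code length is the sum of the merged weights.
merge 1/76 + 1/76 → 1/38
merge 1/38 + 1/38 → 1/19
merge 1/19 + 9/76 → 13/76
merge 5/38 + 13/76 → 23/76
merge 4/19 + 9/38 → 17/38
merge 1/4 + 23/76 → 21/38
merge 17/38 + 21/38 → 1
L = 1/38 + 1/19 + 13/76 + 23/76 + 17/38 + 21/38 + 1 = 97/38 ≈ 2.553 bits/symbol.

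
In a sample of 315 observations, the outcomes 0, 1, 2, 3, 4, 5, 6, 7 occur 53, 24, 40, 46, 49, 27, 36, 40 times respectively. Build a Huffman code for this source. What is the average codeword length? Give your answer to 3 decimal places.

Probabilities are the counts divided by 315.
Repeatedly combine the two least-probable nodes; the expected code length is the sum of the merged weights.
merge 8/105 + 3/35 → 17/105
merge 4/35 + 8/63 → 76/315
merge 8/63 + 46/315 → 86/315
merge 7/45 + 17/105 → 20/63
merge 53/315 + 76/315 → 43/105
merge 86/315 + 20/63 → 62/105
merge 43/105 + 62/105 → 1
L = 17/105 + 76/315 + 86/315 + 20/63 + 43/105 + 62/105 + 1 = 943/315 ≈ 2.994 bits/symbol.

2.994 bits/symbol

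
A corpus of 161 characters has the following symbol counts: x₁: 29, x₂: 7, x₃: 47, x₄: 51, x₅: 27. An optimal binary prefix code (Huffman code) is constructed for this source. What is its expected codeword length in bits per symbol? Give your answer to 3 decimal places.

Probabilities are the counts divided by 161.
Repeatedly combine the two least-probable nodes; the expected code length is the sum of the merged weights.
merge 1/23 + 27/161 → 34/161
merge 29/161 + 34/161 → 9/23
merge 47/161 + 51/161 → 14/23
merge 9/23 + 14/23 → 1
L = 34/161 + 9/23 + 14/23 + 1 = 356/161 ≈ 2.211 bits/symbol.

2.211 bits/symbol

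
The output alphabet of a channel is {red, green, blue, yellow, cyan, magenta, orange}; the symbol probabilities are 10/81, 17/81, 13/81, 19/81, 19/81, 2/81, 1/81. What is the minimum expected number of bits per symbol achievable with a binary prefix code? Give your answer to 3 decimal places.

Repeatedly combine the two least-probable nodes; the expected code length is the sum of the merged weights.
merge 1/81 + 2/81 → 1/27
merge 1/27 + 10/81 → 13/81
merge 13/81 + 13/81 → 26/81
merge 17/81 + 19/81 → 4/9
merge 19/81 + 26/81 → 5/9
merge 4/9 + 5/9 → 1
L = 1/27 + 13/81 + 26/81 + 4/9 + 5/9 + 1 = 68/27 ≈ 2.519 bits/symbol.

2.519 bits/symbol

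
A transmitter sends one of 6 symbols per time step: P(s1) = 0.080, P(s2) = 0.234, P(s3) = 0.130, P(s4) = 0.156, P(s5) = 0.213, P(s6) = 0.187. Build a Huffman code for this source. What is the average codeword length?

2.553 bits/symbol

Repeatedly combine the two least-probable nodes; the expected code length is the sum of the merged weights.
merge 2/25 + 13/100 → 21/100
merge 39/250 + 187/1000 → 343/1000
merge 21/100 + 213/1000 → 423/1000
merge 117/500 + 343/1000 → 577/1000
merge 423/1000 + 577/1000 → 1
L = 21/100 + 343/1000 + 423/1000 + 577/1000 + 1 = 2553/1000 = 2.553 bits/symbol.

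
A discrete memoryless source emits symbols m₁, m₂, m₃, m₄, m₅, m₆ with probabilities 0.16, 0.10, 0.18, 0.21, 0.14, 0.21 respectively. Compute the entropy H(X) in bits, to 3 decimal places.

2.543 bits

H = −Σ pᵢ log₂ pᵢ.
−0.16·log₂(0.16) = 0.4230
−0.10·log₂(0.10) = 0.3322
−0.18·log₂(0.18) = 0.4453
−0.21·log₂(0.21) = 0.4728
−0.14·log₂(0.14) = 0.3971
−0.21·log₂(0.21) = 0.4728
Sum ≈ 2.5433 → 2.543 bits.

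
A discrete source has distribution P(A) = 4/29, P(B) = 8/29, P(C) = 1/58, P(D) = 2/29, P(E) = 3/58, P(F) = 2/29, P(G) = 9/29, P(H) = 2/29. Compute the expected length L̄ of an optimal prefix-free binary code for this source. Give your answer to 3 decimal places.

2.621 bits/symbol

Repeatedly combine the two least-probable nodes; the expected code length is the sum of the merged weights.
merge 1/58 + 3/58 → 2/29
merge 2/29 + 2/29 → 4/29
merge 2/29 + 2/29 → 4/29
merge 4/29 + 4/29 → 8/29
merge 4/29 + 8/29 → 12/29
merge 8/29 + 9/29 → 17/29
merge 12/29 + 17/29 → 1
L = 2/29 + 4/29 + 4/29 + 8/29 + 12/29 + 17/29 + 1 = 76/29 ≈ 2.621 bits/symbol.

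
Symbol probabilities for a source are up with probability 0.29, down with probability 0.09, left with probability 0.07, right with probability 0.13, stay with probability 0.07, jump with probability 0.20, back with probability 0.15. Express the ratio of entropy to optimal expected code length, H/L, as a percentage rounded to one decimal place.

Entropy H = −Σ p log₂ p ≈ 2.6252 bits.
Huffman merges: 7/100+7/100→7/50; 9/100+13/100→11/50; 7/50+3/20→29/100; 1/5+11/50→21/50; 29/100+29/100→29/50; 21/50+29/50→1. L = 53/20 ≈ 2.6500.
Efficiency = H/L = 2.6252/2.6500 = 99.1%.

99.1%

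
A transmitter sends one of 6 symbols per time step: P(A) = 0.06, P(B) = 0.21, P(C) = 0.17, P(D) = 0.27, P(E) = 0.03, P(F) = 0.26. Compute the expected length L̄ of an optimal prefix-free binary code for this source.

2.35 bits/symbol

Repeatedly combine the two least-probable nodes; the expected code length is the sum of the merged weights.
merge 3/100 + 3/50 → 9/100
merge 9/100 + 17/100 → 13/50
merge 21/100 + 13/50 → 47/100
merge 13/50 + 27/100 → 53/100
merge 47/100 + 53/100 → 1
L = 9/100 + 13/50 + 47/100 + 53/100 + 1 = 47/20 = 2.35 bits/symbol.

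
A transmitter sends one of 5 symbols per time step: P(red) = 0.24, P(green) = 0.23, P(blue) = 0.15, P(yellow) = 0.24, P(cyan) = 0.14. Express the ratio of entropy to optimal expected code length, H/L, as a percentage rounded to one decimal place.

99.7%

Entropy H = −Σ p log₂ p ≈ 2.2836 bits.
Huffman merges: 7/50+3/20→29/100; 23/100+6/25→47/100; 6/25+29/100→53/100; 47/100+53/100→1. L = 229/100 ≈ 2.2900.
Efficiency = H/L = 2.2836/2.2900 = 99.7%.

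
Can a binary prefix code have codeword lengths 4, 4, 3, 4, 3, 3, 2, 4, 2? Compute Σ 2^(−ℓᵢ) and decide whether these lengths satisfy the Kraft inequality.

With common denominator 2^4 = 16: Σ 2^(−ℓᵢ) = 1/16 + 1/16 + 2/16 + 1/16 + 2/16 + 2/16 + 4/16 + 1/16 + 4/16 = 18/16 = 1.125.
Kraft's inequality requires Σ ≤ 1; here Σ = 1.125 > 1, so no such prefix code exists.

1.125; no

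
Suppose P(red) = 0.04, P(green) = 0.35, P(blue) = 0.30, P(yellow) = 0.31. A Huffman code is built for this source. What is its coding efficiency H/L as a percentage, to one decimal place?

Entropy H = −Σ p log₂ p ≈ 1.7607 bits.
Huffman merges: 1/25+3/10→17/50; 31/100+17/50→13/20; 7/20+13/20→1. L = 199/100 ≈ 1.9900.
Efficiency = H/L = 1.7607/1.9900 = 88.5%.

88.5%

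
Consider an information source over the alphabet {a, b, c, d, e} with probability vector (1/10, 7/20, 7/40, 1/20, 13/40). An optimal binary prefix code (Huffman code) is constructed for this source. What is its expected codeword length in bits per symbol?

2.125 bits/symbol

Repeatedly combine the two least-probable nodes; the expected code length is the sum of the merged weights.
merge 1/20 + 1/10 → 3/20
merge 3/20 + 7/40 → 13/40
merge 13/40 + 13/40 → 13/20
merge 7/20 + 13/20 → 1
L = 3/20 + 13/40 + 13/20 + 1 = 17/8 = 2.125 bits/symbol.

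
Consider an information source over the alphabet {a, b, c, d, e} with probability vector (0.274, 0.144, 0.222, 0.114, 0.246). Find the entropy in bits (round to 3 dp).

H = −Σ pᵢ log₂ pᵢ.
−0.274·log₂(0.274) = 0.5118
−0.144·log₂(0.144) = 0.4026
−0.222·log₂(0.222) = 0.4820
−0.114·log₂(0.114) = 0.3571
−0.246·log₂(0.246) = 0.4977
Sum ≈ 2.2513 → 2.251 bits.

2.251 bits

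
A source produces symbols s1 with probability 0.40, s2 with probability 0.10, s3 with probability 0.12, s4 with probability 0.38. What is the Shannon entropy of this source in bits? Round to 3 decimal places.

1.758 bits

H = −Σ pᵢ log₂ pᵢ.
−0.40·log₂(0.40) = 0.5288
−0.10·log₂(0.10) = 0.3322
−0.12·log₂(0.12) = 0.3671
−0.38·log₂(0.38) = 0.5305
Sum ≈ 1.7585 → 1.758 bits.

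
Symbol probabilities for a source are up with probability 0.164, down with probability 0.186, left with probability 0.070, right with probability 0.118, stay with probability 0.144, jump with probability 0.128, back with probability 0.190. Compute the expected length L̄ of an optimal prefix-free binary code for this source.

2.81 bits/symbol

Repeatedly combine the two least-probable nodes; the expected code length is the sum of the merged weights.
merge 7/100 + 59/500 → 47/250
merge 16/125 + 18/125 → 34/125
merge 41/250 + 93/500 → 7/20
merge 47/250 + 19/100 → 189/500
merge 34/125 + 7/20 → 311/500
merge 189/500 + 311/500 → 1
L = 47/250 + 34/125 + 7/20 + 189/500 + 311/500 + 1 = 281/100 = 2.81 bits/symbol.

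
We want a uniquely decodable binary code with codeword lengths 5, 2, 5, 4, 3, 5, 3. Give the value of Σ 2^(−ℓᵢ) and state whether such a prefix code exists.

With common denominator 2^5 = 32: Σ 2^(−ℓᵢ) = 1/32 + 8/32 + 1/32 + 2/32 + 4/32 + 1/32 + 4/32 = 21/32 = 0.65625.
Kraft's inequality requires Σ ≤ 1; here Σ = 0.65625 ≤ 1, so such a prefix code exists.

0.65625; yes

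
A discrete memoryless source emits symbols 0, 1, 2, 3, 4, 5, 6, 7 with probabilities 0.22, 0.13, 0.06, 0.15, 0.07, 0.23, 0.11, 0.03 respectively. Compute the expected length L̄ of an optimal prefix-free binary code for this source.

2.8 bits/symbol

Repeatedly combine the two least-probable nodes; the expected code length is the sum of the merged weights.
merge 3/100 + 3/50 → 9/100
merge 7/100 + 9/100 → 4/25
merge 11/100 + 13/100 → 6/25
merge 3/20 + 4/25 → 31/100
merge 11/50 + 23/100 → 9/20
merge 6/25 + 31/100 → 11/20
merge 9/20 + 11/20 → 1
L = 9/100 + 4/25 + 6/25 + 31/100 + 9/20 + 11/20 + 1 = 14/5 = 2.8 bits/symbol.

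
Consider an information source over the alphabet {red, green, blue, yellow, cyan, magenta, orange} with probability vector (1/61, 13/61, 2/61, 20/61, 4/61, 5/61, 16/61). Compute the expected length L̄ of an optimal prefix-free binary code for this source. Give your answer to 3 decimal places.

Repeatedly combine the two least-probable nodes; the expected code length is the sum of the merged weights.
merge 1/61 + 2/61 → 3/61
merge 3/61 + 4/61 → 7/61
merge 5/61 + 7/61 → 12/61
merge 12/61 + 13/61 → 25/61
merge 16/61 + 20/61 → 36/61
merge 25/61 + 36/61 → 1
L = 3/61 + 7/61 + 12/61 + 25/61 + 36/61 + 1 = 144/61 ≈ 2.361 bits/symbol.

2.361 bits/symbol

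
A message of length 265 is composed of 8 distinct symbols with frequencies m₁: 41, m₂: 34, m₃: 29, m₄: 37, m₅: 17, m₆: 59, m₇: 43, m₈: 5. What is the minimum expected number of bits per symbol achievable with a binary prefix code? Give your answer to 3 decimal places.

2.860 bits/symbol

Probabilities are the counts divided by 265.
Repeatedly combine the two least-probable nodes; the expected code length is the sum of the merged weights.
merge 1/53 + 17/265 → 22/265
merge 22/265 + 29/265 → 51/265
merge 34/265 + 37/265 → 71/265
merge 41/265 + 43/265 → 84/265
merge 51/265 + 59/265 → 22/53
merge 71/265 + 84/265 → 31/53
merge 22/53 + 31/53 → 1
L = 22/265 + 51/265 + 71/265 + 84/265 + 22/53 + 31/53 + 1 = 758/265 ≈ 2.860 bits/symbol.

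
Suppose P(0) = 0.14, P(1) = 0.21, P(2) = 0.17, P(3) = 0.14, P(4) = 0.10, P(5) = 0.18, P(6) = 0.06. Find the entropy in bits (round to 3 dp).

2.723 bits

H = −Σ pᵢ log₂ pᵢ.
−0.14·log₂(0.14) = 0.3971
−0.21·log₂(0.21) = 0.4728
−0.17·log₂(0.17) = 0.4346
−0.14·log₂(0.14) = 0.3971
−0.10·log₂(0.10) = 0.3322
−0.18·log₂(0.18) = 0.4453
−0.06·log₂(0.06) = 0.2435
Sum ≈ 2.7227 → 2.723 bits.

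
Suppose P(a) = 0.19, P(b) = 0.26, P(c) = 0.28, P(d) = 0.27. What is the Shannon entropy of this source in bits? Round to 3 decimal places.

1.985 bits

H = −Σ pᵢ log₂ pᵢ.
−0.19·log₂(0.19) = 0.4552
−0.26·log₂(0.26) = 0.5053
−0.28·log₂(0.28) = 0.5142
−0.27·log₂(0.27) = 0.5100
Sum ≈ 1.9848 → 1.985 bits.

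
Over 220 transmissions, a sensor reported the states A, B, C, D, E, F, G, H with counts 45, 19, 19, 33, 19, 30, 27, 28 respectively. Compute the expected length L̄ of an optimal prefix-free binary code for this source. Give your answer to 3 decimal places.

Probabilities are the counts divided by 220.
Repeatedly combine the two least-probable nodes; the expected code length is the sum of the merged weights.
merge 19/220 + 19/220 → 19/110
merge 19/220 + 27/220 → 23/110
merge 7/55 + 3/22 → 29/110
merge 3/20 + 19/110 → 71/220
merge 9/44 + 23/110 → 91/220
merge 29/110 + 71/220 → 129/220
merge 91/220 + 129/220 → 1
L = 19/110 + 23/110 + 29/110 + 71/220 + 91/220 + 129/220 + 1 = 653/220 ≈ 2.968 bits/symbol.

2.968 bits/symbol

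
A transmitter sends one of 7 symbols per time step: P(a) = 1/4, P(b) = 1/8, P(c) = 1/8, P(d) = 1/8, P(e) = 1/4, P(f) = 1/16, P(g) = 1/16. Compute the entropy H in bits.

2.625 bits

Each probability is a power of 1/2, so log₂(1/p) is an integer.
H = Σ p·log₂(1/p) = 1/4·2 + 1/8·3 + 1/8·3 + 1/8·3 + 1/4·2 + 1/16·4 + 1/16·4 = 2.625 bits.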